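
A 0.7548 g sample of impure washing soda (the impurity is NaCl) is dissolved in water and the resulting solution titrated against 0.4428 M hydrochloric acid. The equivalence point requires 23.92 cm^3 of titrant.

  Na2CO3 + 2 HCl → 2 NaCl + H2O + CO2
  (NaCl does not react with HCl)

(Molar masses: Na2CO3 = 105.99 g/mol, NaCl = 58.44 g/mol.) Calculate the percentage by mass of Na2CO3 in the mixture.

n(HCl) = 0.02392 × 0.4428 = 0.01059 mol
Let x = n(Na2CO3), y = n(NaCl).
Titrant: 2x = 0.01059;  mass: 105.99x + 58.44y = 0.7548
Solving, x = 5.296 × 10^-3 mol, y = 3.311 × 10^-3 mol
mass of Na2CO3 = 5.296 × 10^-3 × 105.99 = 0.5613 g
% Na2CO3 = 0.5613 / 0.7548 × 100 = 74.37 %

74.37 %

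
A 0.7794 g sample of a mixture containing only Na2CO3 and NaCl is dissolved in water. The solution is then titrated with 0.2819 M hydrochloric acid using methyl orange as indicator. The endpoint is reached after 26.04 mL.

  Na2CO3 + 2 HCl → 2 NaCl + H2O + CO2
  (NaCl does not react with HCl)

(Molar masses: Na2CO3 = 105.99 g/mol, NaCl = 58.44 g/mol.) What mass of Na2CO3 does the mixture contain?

n(HCl) = 0.02604 × 0.2819 = 7.341 × 10^-3 mol
Let x = n(Na2CO3), y = n(NaCl).
Titrant: 2x = 7.341 × 10^-3;  mass: 105.99x + 58.44y = 0.7794
Solving, x = 3.670 × 10^-3 mol, y = 6.680 × 10^-3 mol
mass of Na2CO3 = 3.670 × 10^-3 × 105.99 = 0.3890 g

0.3890 g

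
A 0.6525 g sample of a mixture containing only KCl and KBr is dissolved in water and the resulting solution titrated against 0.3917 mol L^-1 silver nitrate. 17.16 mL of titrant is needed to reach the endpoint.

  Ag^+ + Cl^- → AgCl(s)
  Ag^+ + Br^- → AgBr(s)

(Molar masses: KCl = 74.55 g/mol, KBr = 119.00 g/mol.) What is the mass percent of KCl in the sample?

n(AgNO3) = 0.01716 × 0.3917 = 6.722 × 10^-3 mol
Let x = n(KCl), y = n(KBr).
Titrant: 1x + 1y = 6.722 × 10^-3;  mass: 74.55x + 119.00y = 0.6525
Solving, x = 3.315 × 10^-3 mol, y = 3.406 × 10^-3 mol
mass of KCl = 3.315 × 10^-3 × 74.55 = 0.2472 g
% KCl = 0.2472 / 0.6525 × 100 = 37.88 %

37.88 %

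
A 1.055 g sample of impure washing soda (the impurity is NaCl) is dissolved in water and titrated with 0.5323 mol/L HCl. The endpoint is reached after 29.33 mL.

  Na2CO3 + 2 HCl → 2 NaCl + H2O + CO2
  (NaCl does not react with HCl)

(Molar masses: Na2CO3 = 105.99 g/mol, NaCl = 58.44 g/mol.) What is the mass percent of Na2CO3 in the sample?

78.42 %

n(HCl) = 0.02933 × 0.5323 = 0.01561 mol
Let x = n(Na2CO3), y = n(NaCl).
Titrant: 2x = 0.01561;  mass: 105.99x + 58.44y = 1.055
Solving, x = 7.806 × 10^-3 mol, y = 3.895 × 10^-3 mol
mass of Na2CO3 = 7.806 × 10^-3 × 105.99 = 0.8274 g
% Na2CO3 = 0.8274 / 1.055 × 100 = 78.42 %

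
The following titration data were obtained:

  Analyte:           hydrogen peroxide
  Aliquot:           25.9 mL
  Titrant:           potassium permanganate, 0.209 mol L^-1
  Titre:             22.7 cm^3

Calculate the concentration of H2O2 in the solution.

0.458 mol/L

2 MnO4^- + 5 H2O2 + 6 H^+ → 2 Mn^2+ + 5 O2 + 8 H2O
n(KMnO4) = 0.0227 L × 0.209 mol/L = 4.74 × 10^-3 mol
From the 5:2 mole ratio, n(H2O2) = 5/2 × 4.74 × 10^-3 = 0.0119 mol
[H2O2] = 0.0119 mol / 0.0259 L = 0.458 mol/L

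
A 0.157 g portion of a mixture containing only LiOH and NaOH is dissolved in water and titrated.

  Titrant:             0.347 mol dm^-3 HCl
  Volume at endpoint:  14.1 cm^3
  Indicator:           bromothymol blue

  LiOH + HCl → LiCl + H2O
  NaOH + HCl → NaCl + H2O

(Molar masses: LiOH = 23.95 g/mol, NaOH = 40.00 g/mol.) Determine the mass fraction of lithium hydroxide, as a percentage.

n(HCl) = 0.0141 × 0.347 = 4.89 × 10^-3 mol
Let x = n(LiOH), y = n(NaOH).
Titrant: 1x + 1y = 4.89 × 10^-3;  mass: 23.95x + 40.00y = 0.157
Solving, x = 2.41 × 10^-3 mol, y = 2.48 × 10^-3 mol
mass of LiOH = 2.41 × 10^-3 × 23.95 = 0.0578 g
% LiOH = 0.0578 / 0.157 × 100 = 36.8 %

36.8 %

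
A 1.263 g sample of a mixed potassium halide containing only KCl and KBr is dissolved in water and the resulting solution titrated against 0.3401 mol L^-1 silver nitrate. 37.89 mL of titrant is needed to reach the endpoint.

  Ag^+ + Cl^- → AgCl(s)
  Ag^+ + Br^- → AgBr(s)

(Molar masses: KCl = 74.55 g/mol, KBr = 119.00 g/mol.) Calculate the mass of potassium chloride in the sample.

n(AgNO3) = 0.03789 × 0.3401 = 0.01289 mol
Let x = n(KCl), y = n(KBr).
Titrant: 1x + 1y = 0.01289;  mass: 74.55x + 119.00y = 1.263
Solving, x = 6.085 × 10^-3 mol, y = 6.801 × 10^-3 mol
mass of KCl = 6.085 × 10^-3 × 74.55 = 0.4536 g

0.4536 g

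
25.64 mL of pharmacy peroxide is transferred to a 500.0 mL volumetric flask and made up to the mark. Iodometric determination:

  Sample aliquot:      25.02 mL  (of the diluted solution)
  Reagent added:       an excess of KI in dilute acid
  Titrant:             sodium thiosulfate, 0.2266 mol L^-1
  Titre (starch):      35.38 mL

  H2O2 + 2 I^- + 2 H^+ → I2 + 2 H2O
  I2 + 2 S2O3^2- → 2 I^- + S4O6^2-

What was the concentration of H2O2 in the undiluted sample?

n(S2O3^2-) = 0.03538 × 0.2266 = 8.017 × 10^-3 mol
n(I2) = n(S2O3^2-)/2 = 4.009 × 10^-3 mol
n(H2O2) in the aliquot = 4.009 × 10^-3 mol (1:1 ratio)
[H2O2]_dilute = 4.009 × 10^-3 / 0.02502 = 0.1602 mol/L
[H2O2]_original = 0.1602 × 500.0/25.64 = 3.124 mol/L

3.124 mol/L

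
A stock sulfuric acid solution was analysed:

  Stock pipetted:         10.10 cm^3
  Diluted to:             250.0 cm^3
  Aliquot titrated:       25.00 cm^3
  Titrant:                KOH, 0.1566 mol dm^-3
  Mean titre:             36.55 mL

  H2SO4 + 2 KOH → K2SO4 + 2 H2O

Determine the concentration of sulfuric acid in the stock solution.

2.834 mol/L

n(KOH) = 0.03655 × 0.1566 = 5.724 × 10^-3 mol
From the 1:2 ratio, n(H2SO4) in the aliquot = 1/2 × 5.724 × 10^-3 = 2.862 × 10^-3 mol
[H2SO4]_dilute = 2.862 × 10^-3 / 0.02500 = 0.1145 mol/L
Dilution factor = 250.0 / 10.10 = 24.75
[H2SO4]_stock = 0.1145 × 24.75 = 2.834 mol/L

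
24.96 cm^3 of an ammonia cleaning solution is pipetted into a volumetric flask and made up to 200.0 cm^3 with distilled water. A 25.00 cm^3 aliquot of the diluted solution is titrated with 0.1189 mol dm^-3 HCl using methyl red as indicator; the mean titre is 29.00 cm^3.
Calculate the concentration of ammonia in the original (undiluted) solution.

1.105 mol/L

NH3 + HCl → NH4Cl
n(HCl) = 0.02900 × 0.1189 = 3.448 × 10^-3 mol
n(NH3) in the aliquot = 3.448 × 10^-3 mol (1:1 ratio)
[NH3]_dilute = 3.448 × 10^-3 / 0.02500 = 0.1379 mol/L
Dilution factor = 200.0 / 24.96 = 8.013
[NH3]_stock = 0.1379 × 8.013 = 1.105 mol/L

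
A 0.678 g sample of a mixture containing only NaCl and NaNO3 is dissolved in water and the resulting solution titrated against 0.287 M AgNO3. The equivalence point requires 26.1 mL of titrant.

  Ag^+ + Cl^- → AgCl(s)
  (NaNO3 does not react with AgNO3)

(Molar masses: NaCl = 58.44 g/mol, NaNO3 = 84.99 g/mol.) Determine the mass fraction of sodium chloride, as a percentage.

n(AgNO3) = 0.0261 × 0.287 = 7.49 × 10^-3 mol
Let x = n(NaCl), y = n(NaNO3).
Titrant: 1x = 7.49 × 10^-3;  mass: 58.44x + 84.99y = 0.678
Solving, x = 7.49 × 10^-3 mol, y = 2.83 × 10^-3 mol
mass of NaCl = 7.49 × 10^-3 × 58.44 = 0.438 g
% NaCl = 0.438 / 0.678 × 100 = 64.6 %

64.6 %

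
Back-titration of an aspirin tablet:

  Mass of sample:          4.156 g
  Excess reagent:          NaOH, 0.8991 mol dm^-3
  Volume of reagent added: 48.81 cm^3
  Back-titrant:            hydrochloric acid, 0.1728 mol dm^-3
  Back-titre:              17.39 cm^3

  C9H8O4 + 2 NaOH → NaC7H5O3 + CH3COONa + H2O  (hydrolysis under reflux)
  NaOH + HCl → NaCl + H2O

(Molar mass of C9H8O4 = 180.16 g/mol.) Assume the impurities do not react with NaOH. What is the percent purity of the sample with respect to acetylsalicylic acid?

88.61 %

n(NaOH) added = 0.04881 × 0.8991 = 0.04389 mol
n(HCl) used in back-titration = 0.01739 × 0.1728 = 3.005 × 10^-3 mol
n(NaOH) left over = 3.005 × 10^-3 mol (1:1 ratio)
n(NaOH) consumed by analyte = 0.04389 − 3.005 × 10^-3 = 0.04088 mol
From the 1:2 ratio, n(C9H8O4) = 1/2 × 0.04088 = 0.02044 mol
mass of C9H8O4 = 0.02044 × 180.16 = 3.682 g
% C9H8O4 = 3.682 / 4.156 × 100 = 88.61 %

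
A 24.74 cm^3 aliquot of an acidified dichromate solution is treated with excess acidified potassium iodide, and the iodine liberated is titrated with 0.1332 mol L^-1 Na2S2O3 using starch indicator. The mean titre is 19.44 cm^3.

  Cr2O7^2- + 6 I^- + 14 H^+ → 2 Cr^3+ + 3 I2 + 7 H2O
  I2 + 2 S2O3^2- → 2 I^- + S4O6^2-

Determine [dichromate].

n(S2O3^2-) = 0.01944 × 0.1332 = 2.589 × 10^-3 mol
n(I2) = n(S2O3^2-)/2 = 1.295 × 10^-3 mol
From the 1:3 ratio, n(Cr2O7^2-) in the aliquot = 1/3 × 1.295 × 10^-3 = 4.316 × 10^-4 mol
[Cr2O7^2-] = 4.316 × 10^-4 / 0.02474 = 0.01744 mol/L

0.01744 mol/L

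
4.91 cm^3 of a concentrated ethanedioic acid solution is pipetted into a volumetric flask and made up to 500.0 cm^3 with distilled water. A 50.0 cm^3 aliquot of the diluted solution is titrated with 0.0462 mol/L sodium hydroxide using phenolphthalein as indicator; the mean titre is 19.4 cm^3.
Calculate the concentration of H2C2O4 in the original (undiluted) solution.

H2C2O4 + 2 NaOH → Na2C2O4 + 2 H2O
n(NaOH) = 0.0194 × 0.0462 = 8.96 × 10^-4 mol
From the 1:2 ratio, n(H2C2O4) in the aliquot = 1/2 × 8.96 × 10^-4 = 4.48 × 10^-4 mol
[H2C2O4]_dilute = 4.48 × 10^-4 / 0.0500 = 0.00896 mol/L
Dilution factor = 500.0 / 4.91 = 101.8
[H2C2O4]_stock = 0.00896 × 101.8 = 0.913 mol/L

0.913 mol/L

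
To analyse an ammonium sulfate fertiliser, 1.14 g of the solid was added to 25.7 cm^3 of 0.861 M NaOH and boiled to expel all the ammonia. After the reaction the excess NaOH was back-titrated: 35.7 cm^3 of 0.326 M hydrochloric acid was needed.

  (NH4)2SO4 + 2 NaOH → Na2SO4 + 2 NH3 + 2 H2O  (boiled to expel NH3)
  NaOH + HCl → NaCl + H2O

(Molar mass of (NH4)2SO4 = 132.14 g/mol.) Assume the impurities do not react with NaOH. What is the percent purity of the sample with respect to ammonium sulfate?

n(NaOH) added = 0.0257 × 0.861 = 0.0221 mol
n(HCl) used in back-titration = 0.0357 × 0.326 = 0.0116 mol
n(NaOH) left over = 0.0116 mol (1:1 ratio)
n(NaOH) consumed by analyte = 0.0221 − 0.0116 = 0.0105 mol
From the 1:2 ratio, n((NH4)2SO4) = 1/2 × 0.0105 = 5.24 × 10^-3 mol
mass of (NH4)2SO4 = 5.24 × 10^-3 × 132.14 = 0.693 g
% (NH4)2SO4 = 0.693 / 1.14 × 100 = 60.8 %

60.8 %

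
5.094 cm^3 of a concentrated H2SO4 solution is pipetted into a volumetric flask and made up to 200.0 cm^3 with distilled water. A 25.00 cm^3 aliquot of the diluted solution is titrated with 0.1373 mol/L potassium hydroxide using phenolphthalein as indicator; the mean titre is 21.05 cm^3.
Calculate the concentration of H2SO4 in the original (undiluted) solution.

2.269 mol/L

H2SO4 + 2 KOH → K2SO4 + 2 H2O
n(KOH) = 0.02105 × 0.1373 = 2.890 × 10^-3 mol
From the 1:2 ratio, n(H2SO4) in the aliquot = 1/2 × 2.890 × 10^-3 = 1.445 × 10^-3 mol
[H2SO4]_dilute = 1.445 × 10^-3 / 0.02500 = 0.05780 mol/L
Dilution factor = 200.0 / 5.094 = 39.26
[H2SO4]_stock = 0.05780 × 39.26 = 2.269 mol/L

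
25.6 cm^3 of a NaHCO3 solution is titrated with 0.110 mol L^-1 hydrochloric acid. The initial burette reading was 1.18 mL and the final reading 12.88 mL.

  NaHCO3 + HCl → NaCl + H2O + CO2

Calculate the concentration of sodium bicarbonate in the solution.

0.0503 mol/L

n(HCl) = 0.0117 L × 0.110 mol/L = 1.29 × 10^-3 mol
n(NaHCO3) = 1.29 × 10^-3 mol (1:1 mole ratio)
[NaHCO3] = 1.29 × 10^-3 mol / 0.0256 L = 0.0503 mol/L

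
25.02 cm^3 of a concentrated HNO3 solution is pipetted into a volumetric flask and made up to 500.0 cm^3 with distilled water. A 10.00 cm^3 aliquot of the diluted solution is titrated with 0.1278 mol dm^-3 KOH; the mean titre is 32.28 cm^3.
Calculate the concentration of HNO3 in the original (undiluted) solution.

8.244 mol/L

HNO3 + KOH → KNO3 + H2O
n(KOH) = 0.03228 × 0.1278 = 4.125 × 10^-3 mol
n(HNO3) in the aliquot = 4.125 × 10^-3 mol (1:1 ratio)
[HNO3]_dilute = 4.125 × 10^-3 / 0.01000 = 0.4125 mol/L
Dilution factor = 500.0 / 25.02 = 19.98
[HNO3]_stock = 0.4125 × 19.98 = 8.244 mol/L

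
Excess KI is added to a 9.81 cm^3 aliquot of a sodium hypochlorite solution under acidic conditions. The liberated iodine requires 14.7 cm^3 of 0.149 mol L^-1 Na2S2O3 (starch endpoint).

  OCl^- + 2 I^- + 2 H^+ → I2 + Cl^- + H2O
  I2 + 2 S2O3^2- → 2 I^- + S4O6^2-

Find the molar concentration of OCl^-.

0.112 mol/L

n(S2O3^2-) = 0.0147 × 0.149 = 2.19 × 10^-3 mol
n(I2) = n(S2O3^2-)/2 = 1.10 × 10^-3 mol
n(OCl^-) in the aliquot = 1.10 × 10^-3 mol (1:1 ratio)
[OCl^-] = 1.10 × 10^-3 / 0.00981 = 0.112 mol/L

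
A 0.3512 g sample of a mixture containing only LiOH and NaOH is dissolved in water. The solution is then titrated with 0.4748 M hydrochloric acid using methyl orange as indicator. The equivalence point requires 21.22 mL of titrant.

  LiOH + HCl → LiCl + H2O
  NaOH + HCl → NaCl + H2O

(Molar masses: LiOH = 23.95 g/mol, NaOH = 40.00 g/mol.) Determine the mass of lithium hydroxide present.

n(HCl) = 0.02122 × 0.4748 = 0.01008 mol
Let x = n(LiOH), y = n(NaOH).
Titrant: 1x + 1y = 0.01008;  mass: 23.95x + 40.00y = 0.3512
Solving, x = 3.228 × 10^-3 mol, y = 6.847 × 10^-3 mol
mass of LiOH = 3.228 × 10^-3 × 23.95 = 0.07731 g

0.07731 g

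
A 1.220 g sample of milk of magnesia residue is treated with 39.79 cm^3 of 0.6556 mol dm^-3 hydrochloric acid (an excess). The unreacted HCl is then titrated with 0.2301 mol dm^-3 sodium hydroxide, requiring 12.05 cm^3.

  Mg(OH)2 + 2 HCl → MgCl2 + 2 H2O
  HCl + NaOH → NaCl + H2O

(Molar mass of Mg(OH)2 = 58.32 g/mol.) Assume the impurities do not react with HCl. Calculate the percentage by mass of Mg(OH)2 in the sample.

n(HCl) added = 0.03979 × 0.6556 = 0.02609 mol
n(NaOH) used in back-titration = 0.01205 × 0.2301 = 2.773 × 10^-3 mol
n(HCl) left over = 2.773 × 10^-3 mol (1:1 ratio)
n(HCl) consumed by analyte = 0.02609 − 2.773 × 10^-3 = 0.02331 mol
From the 1:2 ratio, n(Mg(OH)2) = 1/2 × 0.02331 = 0.01166 mol
mass of Mg(OH)2 = 0.01166 × 58.32 = 0.6798 g
% Mg(OH)2 = 0.6798 / 1.220 × 100 = 55.72 %

55.72 %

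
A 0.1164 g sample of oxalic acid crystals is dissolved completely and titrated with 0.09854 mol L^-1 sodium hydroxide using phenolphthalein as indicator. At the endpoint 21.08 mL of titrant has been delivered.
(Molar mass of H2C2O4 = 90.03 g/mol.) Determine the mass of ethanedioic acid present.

H2C2O4 + 2 NaOH → Na2C2O4 + 2 H2O
n(NaOH) = 0.02108 L × 0.09854 mol/L = 2.077 × 10^-3 mol
From the 1:2 ratio, n(H2C2O4) = 1/2 × 2.077 × 10^-3 = 1.039 × 10^-3 mol
mass of H2C2O4 = 1.039 × 10^-3 × 90.03 g/mol = 0.09351 g

0.09351 g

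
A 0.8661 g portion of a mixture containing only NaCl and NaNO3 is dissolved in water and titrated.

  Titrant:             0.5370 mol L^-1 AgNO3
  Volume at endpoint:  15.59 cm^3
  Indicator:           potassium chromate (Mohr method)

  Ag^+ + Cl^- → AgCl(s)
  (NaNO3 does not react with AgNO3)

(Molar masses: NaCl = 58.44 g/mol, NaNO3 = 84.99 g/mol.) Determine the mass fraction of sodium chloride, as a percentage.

n(AgNO3) = 0.01559 × 0.5370 = 8.372 × 10^-3 mol
Let x = n(NaCl), y = n(NaNO3).
Titrant: 1x = 8.372 × 10^-3;  mass: 58.44x + 84.99y = 0.8661
Solving, x = 8.372 × 10^-3 mol, y = 4.434 × 10^-3 mol
mass of NaCl = 8.372 × 10^-3 × 58.44 = 0.4892 g
% NaCl = 0.4892 / 0.8661 × 100 = 56.49 %

56.49 %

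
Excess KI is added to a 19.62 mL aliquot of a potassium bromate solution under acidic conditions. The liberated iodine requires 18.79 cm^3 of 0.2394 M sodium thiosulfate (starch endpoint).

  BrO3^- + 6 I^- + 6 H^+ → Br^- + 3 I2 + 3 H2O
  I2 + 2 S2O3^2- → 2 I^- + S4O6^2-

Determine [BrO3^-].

n(S2O3^2-) = 0.01879 × 0.2394 = 4.498 × 10^-3 mol
n(I2) = n(S2O3^2-)/2 = 2.249 × 10^-3 mol
From the 1:3 ratio, n(BrO3^-) in the aliquot = 1/3 × 2.249 × 10^-3 = 7.497 × 10^-4 mol
[BrO3^-] = 7.497 × 10^-4 / 0.01962 = 0.03821 mol/L

0.03821 M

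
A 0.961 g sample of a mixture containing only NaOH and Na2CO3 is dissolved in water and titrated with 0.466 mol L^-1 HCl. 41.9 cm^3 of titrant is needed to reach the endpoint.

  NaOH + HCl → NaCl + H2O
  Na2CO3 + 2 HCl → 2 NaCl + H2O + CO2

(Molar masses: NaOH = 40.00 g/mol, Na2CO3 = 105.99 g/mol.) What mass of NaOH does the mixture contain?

n(HCl) = 0.0419 × 0.466 = 0.0195 mol
Let x = n(NaOH), y = n(Na2CO3).
Titrant: 1x + 2y = 0.0195;  mass: 40.00x + 105.99y = 0.961
Solving, x = 5.68 × 10^-3 mol, y = 6.93 × 10^-3 mol
mass of NaOH = 5.68 × 10^-3 × 40.00 = 0.227 g

0.227 g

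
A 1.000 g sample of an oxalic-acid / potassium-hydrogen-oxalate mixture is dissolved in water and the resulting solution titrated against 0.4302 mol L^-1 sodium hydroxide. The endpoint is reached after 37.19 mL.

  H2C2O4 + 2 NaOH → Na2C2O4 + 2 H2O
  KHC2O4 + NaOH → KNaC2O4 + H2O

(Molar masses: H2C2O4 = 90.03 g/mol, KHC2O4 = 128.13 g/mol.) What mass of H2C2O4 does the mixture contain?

0.5687 g

n(NaOH) = 0.03719 × 0.4302 = 0.01600 mol
Let x = n(H2C2O4), y = n(KHC2O4).
Titrant: 2x + 1y = 0.01600;  mass: 90.03x + 128.13y = 1.000
Solving, x = 6.316 × 10^-3 mol, y = 3.366 × 10^-3 mol
mass of H2C2O4 = 6.316 × 10^-3 × 90.03 = 0.5687 g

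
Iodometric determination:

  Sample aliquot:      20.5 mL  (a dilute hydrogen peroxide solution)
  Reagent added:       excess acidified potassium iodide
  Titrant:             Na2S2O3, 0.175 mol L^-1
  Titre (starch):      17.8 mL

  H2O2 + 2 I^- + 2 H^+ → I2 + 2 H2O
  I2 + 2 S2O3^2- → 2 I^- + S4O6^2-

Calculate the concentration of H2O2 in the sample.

0.0760 mol/L

n(S2O3^2-) = 0.0178 × 0.175 = 3.11 × 10^-3 mol
n(I2) = n(S2O3^2-)/2 = 1.56 × 10^-3 mol
n(H2O2) in the aliquot = 1.56 × 10^-3 mol (1:1 ratio)
[H2O2] = 1.56 × 10^-3 / 0.0205 = 0.0760 mol/L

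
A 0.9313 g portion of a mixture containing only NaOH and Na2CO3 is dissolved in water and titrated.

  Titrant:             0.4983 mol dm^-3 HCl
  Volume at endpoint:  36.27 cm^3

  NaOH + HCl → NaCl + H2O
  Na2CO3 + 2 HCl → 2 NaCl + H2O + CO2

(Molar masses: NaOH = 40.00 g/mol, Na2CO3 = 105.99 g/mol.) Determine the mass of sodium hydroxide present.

0.08156 g

n(HCl) = 0.03627 × 0.4983 = 0.01807 mol
Let x = n(NaOH), y = n(Na2CO3).
Titrant: 1x + 2y = 0.01807;  mass: 40.00x + 105.99y = 0.9313
Solving, x = 2.039 × 10^-3 mol, y = 8.017 × 10^-3 mol
mass of NaOH = 2.039 × 10^-3 × 40.00 = 0.08156 g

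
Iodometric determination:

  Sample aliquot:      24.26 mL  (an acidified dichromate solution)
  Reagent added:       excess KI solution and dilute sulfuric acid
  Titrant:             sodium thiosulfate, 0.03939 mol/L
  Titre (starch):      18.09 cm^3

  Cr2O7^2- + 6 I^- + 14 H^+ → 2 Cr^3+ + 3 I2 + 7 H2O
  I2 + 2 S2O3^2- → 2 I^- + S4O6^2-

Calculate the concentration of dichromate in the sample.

n(S2O3^2-) = 0.01809 × 0.03939 = 7.126 × 10^-4 mol
n(I2) = n(S2O3^2-)/2 = 3.563 × 10^-4 mol
From the 1:3 ratio, n(Cr2O7^2-) in the aliquot = 1/3 × 3.563 × 10^-4 = 1.188 × 10^-4 mol
[Cr2O7^2-] = 1.188 × 10^-4 / 0.02426 = 0.004895 mol/L

0.004895 mol/L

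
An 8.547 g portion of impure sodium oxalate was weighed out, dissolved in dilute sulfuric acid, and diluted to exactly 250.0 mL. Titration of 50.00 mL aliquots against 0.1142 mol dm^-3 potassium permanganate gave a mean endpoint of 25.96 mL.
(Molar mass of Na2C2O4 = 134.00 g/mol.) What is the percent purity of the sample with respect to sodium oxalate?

58.10 %

2 MnO4^- + 5 C2O4^2- + 16 H^+ → 2 Mn^2+ + 10 CO2 + 8 H2O
n(KMnO4) per titration = 0.02596 × 0.1142 = 2.965 × 10^-3 mol
From the 5:2 ratio, n(Na2C2O4) in each aliquot = 5/2 × 2.965 × 10^-3 = 7.412 × 10^-3 mol
n(Na2C2O4) in the whole flask = 7.412 × 10^-3 × 250.0/50.00 = 0.03706 mol
mass of Na2C2O4 = 0.03706 × 134.00 = 4.966 g
% Na2C2O4 = 4.966 / 8.547 × 100 = 58.10 %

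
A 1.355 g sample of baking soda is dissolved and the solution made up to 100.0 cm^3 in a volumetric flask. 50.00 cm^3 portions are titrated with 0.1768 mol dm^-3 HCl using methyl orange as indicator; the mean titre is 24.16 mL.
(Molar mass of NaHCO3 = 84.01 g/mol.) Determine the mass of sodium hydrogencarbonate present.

0.7177 g

NaHCO3 + HCl → NaCl + H2O + CO2
n(HCl) per titration = 0.02416 × 0.1768 = 4.271 × 10^-3 mol
n(NaHCO3) in each aliquot = 4.271 × 10^-3 mol (1:1 ratio)
n(NaHCO3) in the whole flask = 4.271 × 10^-3 × 100.0/50.00 = 8.543 × 10^-3 mol
mass of NaHCO3 = 8.543 × 10^-3 × 84.01 = 0.7177 g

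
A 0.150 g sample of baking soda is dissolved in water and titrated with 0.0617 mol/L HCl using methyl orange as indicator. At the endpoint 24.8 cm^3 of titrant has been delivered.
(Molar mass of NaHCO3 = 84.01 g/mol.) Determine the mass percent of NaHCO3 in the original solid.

NaHCO3 + HCl → NaCl + H2O + CO2
n(HCl) = 0.0248 L × 0.0617 mol/L = 1.53 × 10^-3 mol
n(NaHCO3) = 1.53 × 10^-3 mol (1:1 ratio)
mass of NaHCO3 = 1.53 × 10^-3 × 84.01 g/mol = 0.129 g
% NaHCO3 = 0.129 / 0.150 × 100 = 85.7 %

85.7 %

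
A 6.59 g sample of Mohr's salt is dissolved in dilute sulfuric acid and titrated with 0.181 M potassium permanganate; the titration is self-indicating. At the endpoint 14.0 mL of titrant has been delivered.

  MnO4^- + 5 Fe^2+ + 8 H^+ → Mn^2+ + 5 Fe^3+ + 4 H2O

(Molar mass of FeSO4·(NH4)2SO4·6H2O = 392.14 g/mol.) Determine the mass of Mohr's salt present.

4.97 g

n(KMnO4) = 0.0140 L × 0.181 mol/L = 2.53 × 10^-3 mol
From the 5:1 ratio, n(FeSO4·(NH4)2SO4·6H2O) = 5/1 × 2.53 × 10^-3 = 0.0127 mol
mass of FeSO4·(NH4)2SO4·6H2O = 0.0127 × 392.14 g/mol = 4.97 g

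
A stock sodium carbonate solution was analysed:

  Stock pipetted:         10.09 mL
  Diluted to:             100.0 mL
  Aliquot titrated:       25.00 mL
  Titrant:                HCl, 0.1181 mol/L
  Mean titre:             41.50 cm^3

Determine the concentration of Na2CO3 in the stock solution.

0.9715 mol/L

Na2CO3 + 2 HCl → 2 NaCl + H2O + CO2
n(HCl) = 0.04150 × 0.1181 = 4.901 × 10^-3 mol
From the 1:2 ratio, n(Na2CO3) in the aliquot = 1/2 × 4.901 × 10^-3 = 2.451 × 10^-3 mol
[Na2CO3]_dilute = 2.451 × 10^-3 / 0.02500 = 0.09802 mol/L
Dilution factor = 100.0 / 10.09 = 9.911
[Na2CO3]_stock = 0.09802 × 9.911 = 0.9715 mol/L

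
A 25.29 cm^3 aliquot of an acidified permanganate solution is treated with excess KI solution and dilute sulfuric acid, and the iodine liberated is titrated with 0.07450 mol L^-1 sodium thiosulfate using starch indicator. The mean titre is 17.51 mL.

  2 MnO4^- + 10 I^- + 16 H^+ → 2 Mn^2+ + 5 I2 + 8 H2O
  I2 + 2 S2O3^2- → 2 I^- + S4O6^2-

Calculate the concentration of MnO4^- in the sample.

n(S2O3^2-) = 0.01751 × 0.07450 = 1.304 × 10^-3 mol
n(I2) = n(S2O3^2-)/2 = 6.522 × 10^-4 mol
From the 2:5 ratio, n(MnO4^-) in the aliquot = 2/5 × 6.522 × 10^-4 = 2.609 × 10^-4 mol
[MnO4^-] = 2.609 × 10^-4 / 0.02529 = 0.01032 mol/L

0.01032 mol/L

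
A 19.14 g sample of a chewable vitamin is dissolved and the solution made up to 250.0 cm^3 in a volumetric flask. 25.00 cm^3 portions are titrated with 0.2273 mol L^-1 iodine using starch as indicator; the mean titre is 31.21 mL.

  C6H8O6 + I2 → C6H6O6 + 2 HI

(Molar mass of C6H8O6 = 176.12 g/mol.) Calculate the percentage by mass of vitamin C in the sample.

65.28 %

n(I2) per titration = 0.03121 × 0.2273 = 7.094 × 10^-3 mol
n(C6H8O6) in each aliquot = 7.094 × 10^-3 mol (1:1 ratio)
n(C6H8O6) in the whole flask = 7.094 × 10^-3 × 250.0/25.00 = 0.07094 mol
mass of C6H8O6 = 0.07094 × 176.12 = 12.49 g
% C6H8O6 = 12.49 / 19.14 × 100 = 65.28 %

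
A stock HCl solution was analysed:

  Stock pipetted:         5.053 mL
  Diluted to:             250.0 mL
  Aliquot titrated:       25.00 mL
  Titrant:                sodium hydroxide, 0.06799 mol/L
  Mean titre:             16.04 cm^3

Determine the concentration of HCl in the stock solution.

HCl + NaOH → NaCl + H2O
n(NaOH) = 0.01604 × 0.06799 = 1.091 × 10^-3 mol
n(HCl) in the aliquot = 1.091 × 10^-3 mol (1:1 ratio)
[HCl]_dilute = 1.091 × 10^-3 / 0.02500 = 0.04362 mol/L
Dilution factor = 250.0 / 5.053 = 49.48
[HCl]_stock = 0.04362 × 49.48 = 2.158 mol/L

2.158 mol/L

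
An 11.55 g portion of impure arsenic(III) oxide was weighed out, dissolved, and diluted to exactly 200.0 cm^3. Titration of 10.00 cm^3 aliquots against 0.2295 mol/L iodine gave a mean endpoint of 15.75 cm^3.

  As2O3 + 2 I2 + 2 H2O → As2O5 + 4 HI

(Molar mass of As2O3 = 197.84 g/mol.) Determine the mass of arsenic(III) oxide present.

7.151 g

n(I2) per titration = 0.01575 × 0.2295 = 3.615 × 10^-3 mol
From the 1:2 ratio, n(As2O3) in each aliquot = 1/2 × 3.615 × 10^-3 = 1.807 × 10^-3 mol
n(As2O3) in the whole flask = 1.807 × 10^-3 × 200.0/10.00 = 0.03615 mol
mass of As2O3 = 0.03615 × 197.84 = 7.151 g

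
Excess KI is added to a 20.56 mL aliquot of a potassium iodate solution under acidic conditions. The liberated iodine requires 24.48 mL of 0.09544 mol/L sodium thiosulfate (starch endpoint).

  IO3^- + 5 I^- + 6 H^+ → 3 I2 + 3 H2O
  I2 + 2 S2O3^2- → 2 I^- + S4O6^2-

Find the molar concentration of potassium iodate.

n(S2O3^2-) = 0.02448 × 0.09544 = 2.336 × 10^-3 mol
n(I2) = n(S2O3^2-)/2 = 1.168 × 10^-3 mol
From the 1:3 ratio, n(IO3^-) in the aliquot = 1/3 × 1.168 × 10^-3 = 3.894 × 10^-4 mol
[IO3^-] = 3.894 × 10^-4 / 0.02056 = 0.01894 mol/L

0.01894 mol/L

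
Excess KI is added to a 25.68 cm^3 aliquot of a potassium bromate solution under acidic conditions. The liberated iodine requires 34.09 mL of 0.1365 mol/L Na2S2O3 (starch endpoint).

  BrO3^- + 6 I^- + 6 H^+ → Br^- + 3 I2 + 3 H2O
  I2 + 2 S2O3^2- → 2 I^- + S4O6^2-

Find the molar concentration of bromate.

0.03020 mol/L

n(S2O3^2-) = 0.03409 × 0.1365 = 4.653 × 10^-3 mol
n(I2) = n(S2O3^2-)/2 = 2.327 × 10^-3 mol
From the 1:3 ratio, n(BrO3^-) in the aliquot = 1/3 × 2.327 × 10^-3 = 7.755 × 10^-4 mol
[BrO3^-] = 7.755 × 10^-4 / 0.02568 = 0.03020 mol/L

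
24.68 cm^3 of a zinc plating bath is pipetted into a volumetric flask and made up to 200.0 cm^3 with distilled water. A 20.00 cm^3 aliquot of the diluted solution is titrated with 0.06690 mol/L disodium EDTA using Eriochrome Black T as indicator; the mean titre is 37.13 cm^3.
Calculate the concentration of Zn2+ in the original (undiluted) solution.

Zn^2+ + EDTA^4- → [Zn(EDTA)]^2-
n(EDTA) = 0.03713 × 0.06690 = 2.484 × 10^-3 mol
n(Zn2+) in the aliquot = 2.484 × 10^-3 mol (1:1 ratio)
[Zn2+]_dilute = 2.484 × 10^-3 / 0.02000 = 0.1242 mol/L
Dilution factor = 200.0 / 24.68 = 8.104
[Zn2+]_stock = 0.1242 × 8.104 = 1.006 mol/L

1.006 mol/L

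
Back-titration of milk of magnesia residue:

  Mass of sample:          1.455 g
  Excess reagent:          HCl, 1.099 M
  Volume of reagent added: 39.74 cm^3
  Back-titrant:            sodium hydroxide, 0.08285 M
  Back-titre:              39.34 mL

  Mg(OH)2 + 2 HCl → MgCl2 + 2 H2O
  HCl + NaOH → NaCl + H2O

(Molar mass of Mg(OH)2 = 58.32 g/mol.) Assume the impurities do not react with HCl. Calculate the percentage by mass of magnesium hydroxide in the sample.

81.00 %

n(HCl) added = 0.03974 × 1.099 = 0.04367 mol
n(NaOH) used in back-titration = 0.03934 × 0.08285 = 3.259 × 10^-3 mol
n(HCl) left over = 3.259 × 10^-3 mol (1:1 ratio)
n(HCl) consumed by analyte = 0.04367 − 3.259 × 10^-3 = 0.04041 mol
From the 1:2 ratio, n(Mg(OH)2) = 1/2 × 0.04041 = 0.02021 mol
mass of Mg(OH)2 = 0.02021 × 58.32 = 1.178 g
% Mg(OH)2 = 1.178 / 1.455 × 100 = 81.00 %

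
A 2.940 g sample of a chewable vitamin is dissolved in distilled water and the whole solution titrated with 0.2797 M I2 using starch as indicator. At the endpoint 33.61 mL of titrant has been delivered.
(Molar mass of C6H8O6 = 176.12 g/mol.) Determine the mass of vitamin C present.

1.656 g

C6H8O6 + I2 → C6H6O6 + 2 HI
n(I2) = 0.03361 L × 0.2797 mol/L = 9.401 × 10^-3 mol
n(C6H8O6) = 9.401 × 10^-3 mol (1:1 ratio)
mass of C6H8O6 = 9.401 × 10^-3 × 176.12 g/mol = 1.656 g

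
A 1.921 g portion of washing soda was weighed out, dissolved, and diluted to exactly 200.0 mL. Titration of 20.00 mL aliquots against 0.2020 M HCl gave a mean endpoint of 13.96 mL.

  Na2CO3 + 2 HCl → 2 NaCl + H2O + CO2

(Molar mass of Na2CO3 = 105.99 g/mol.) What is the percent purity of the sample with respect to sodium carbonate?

77.79 %

n(HCl) per titration = 0.01396 × 0.2020 = 2.820 × 10^-3 mol
From the 1:2 ratio, n(Na2CO3) in each aliquot = 1/2 × 2.820 × 10^-3 = 1.410 × 10^-3 mol
n(Na2CO3) in the whole flask = 1.410 × 10^-3 × 200.0/20.00 = 0.01410 mol
mass of Na2CO3 = 0.01410 × 105.99 = 1.494 g
% Na2CO3 = 1.494 / 1.921 × 100 = 77.79 %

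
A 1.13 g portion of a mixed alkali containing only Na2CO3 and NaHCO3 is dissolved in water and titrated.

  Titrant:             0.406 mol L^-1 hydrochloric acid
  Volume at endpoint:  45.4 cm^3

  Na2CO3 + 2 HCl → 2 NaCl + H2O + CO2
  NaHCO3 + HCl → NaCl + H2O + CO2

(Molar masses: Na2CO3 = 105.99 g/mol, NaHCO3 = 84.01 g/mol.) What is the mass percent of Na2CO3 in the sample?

n(HCl) = 0.0454 × 0.406 = 0.0184 mol
Let x = n(Na2CO3), y = n(NaHCO3).
Titrant: 2x + 1y = 0.0184;  mass: 105.99x + 84.01y = 1.13
Solving, x = 6.75 × 10^-3 mol, y = 4.94 × 10^-3 mol
mass of Na2CO3 = 6.75 × 10^-3 × 105.99 = 0.715 g
% Na2CO3 = 0.715 / 1.13 × 100 = 63.3 %

63.3 %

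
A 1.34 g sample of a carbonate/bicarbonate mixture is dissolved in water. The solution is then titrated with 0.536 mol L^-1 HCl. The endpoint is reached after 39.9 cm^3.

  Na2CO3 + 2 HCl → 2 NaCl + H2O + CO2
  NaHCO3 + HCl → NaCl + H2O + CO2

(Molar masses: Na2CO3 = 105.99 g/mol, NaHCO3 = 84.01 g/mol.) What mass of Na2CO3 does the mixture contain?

0.780 g

n(HCl) = 0.0399 × 0.536 = 0.0214 mol
Let x = n(Na2CO3), y = n(NaHCO3).
Titrant: 2x + 1y = 0.0214;  mass: 105.99x + 84.01y = 1.34
Solving, x = 7.36 × 10^-3 mol, y = 6.66 × 10^-3 mol
mass of Na2CO3 = 7.36 × 10^-3 × 105.99 = 0.780 g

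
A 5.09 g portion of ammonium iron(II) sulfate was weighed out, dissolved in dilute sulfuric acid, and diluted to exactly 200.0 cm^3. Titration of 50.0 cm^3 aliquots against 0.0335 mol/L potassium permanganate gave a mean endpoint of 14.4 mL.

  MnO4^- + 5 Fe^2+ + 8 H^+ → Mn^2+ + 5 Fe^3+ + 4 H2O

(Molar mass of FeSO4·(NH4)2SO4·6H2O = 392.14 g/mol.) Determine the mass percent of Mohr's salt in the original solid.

74.3 %

n(KMnO4) per titration = 0.0144 × 0.0335 = 4.82 × 10^-4 mol
From the 5:1 ratio, n(FeSO4·(NH4)2SO4·6H2O) in each aliquot = 5/1 × 4.82 × 10^-4 = 2.41 × 10^-3 mol
n(FeSO4·(NH4)2SO4·6H2O) in the whole flask = 2.41 × 10^-3 × 200.0/50.0 = 9.65 × 10^-3 mol
mass of FeSO4·(NH4)2SO4·6H2O = 9.65 × 10^-3 × 392.14 = 3.78 g
% FeSO4·(NH4)2SO4·6H2O = 3.78 / 5.09 × 100 = 74.3 %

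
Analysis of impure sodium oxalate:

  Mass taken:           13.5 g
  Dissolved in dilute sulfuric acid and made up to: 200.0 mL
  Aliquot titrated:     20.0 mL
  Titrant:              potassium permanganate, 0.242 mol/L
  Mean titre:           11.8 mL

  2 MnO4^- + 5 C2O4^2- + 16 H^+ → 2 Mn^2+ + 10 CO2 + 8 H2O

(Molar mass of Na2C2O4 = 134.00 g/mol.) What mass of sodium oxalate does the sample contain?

9.57 g

n(KMnO4) per titration = 0.0118 × 0.242 = 2.86 × 10^-3 mol
From the 5:2 ratio, n(Na2C2O4) in each aliquot = 5/2 × 2.86 × 10^-3 = 7.14 × 10^-3 mol
n(Na2C2O4) in the whole flask = 7.14 × 10^-3 × 200.0/20.0 = 0.0714 mol
mass of Na2C2O4 = 0.0714 × 134.00 = 9.57 g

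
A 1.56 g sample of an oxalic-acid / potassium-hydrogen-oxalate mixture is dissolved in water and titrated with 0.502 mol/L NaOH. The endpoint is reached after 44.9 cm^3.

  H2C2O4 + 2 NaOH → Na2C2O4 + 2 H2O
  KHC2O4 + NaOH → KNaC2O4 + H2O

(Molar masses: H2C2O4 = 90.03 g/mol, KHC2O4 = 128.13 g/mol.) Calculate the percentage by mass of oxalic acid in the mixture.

n(NaOH) = 0.0449 × 0.502 = 0.0225 mol
Let x = n(H2C2O4), y = n(KHC2O4).
Titrant: 2x + 1y = 0.0225;  mass: 90.03x + 128.13y = 1.56
Solving, x = 7.99 × 10^-3 mol, y = 6.56 × 10^-3 mol
mass of H2C2O4 = 7.99 × 10^-3 × 90.03 = 0.719 g
% H2C2O4 = 0.719 / 1.56 × 100 = 46.1 %

46.1 %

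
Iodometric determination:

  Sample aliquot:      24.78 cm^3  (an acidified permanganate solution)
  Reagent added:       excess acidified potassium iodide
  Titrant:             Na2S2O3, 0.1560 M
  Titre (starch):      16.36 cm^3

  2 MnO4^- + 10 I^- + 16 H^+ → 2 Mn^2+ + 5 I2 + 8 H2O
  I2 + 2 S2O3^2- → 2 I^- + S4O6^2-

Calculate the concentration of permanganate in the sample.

0.02060 M

n(S2O3^2-) = 0.01636 × 0.1560 = 2.552 × 10^-3 mol
n(I2) = n(S2O3^2-)/2 = 1.276 × 10^-3 mol
From the 2:5 ratio, n(MnO4^-) in the aliquot = 2/5 × 1.276 × 10^-3 = 5.104 × 10^-4 mol
[MnO4^-] = 5.104 × 10^-4 / 0.02478 = 0.02060 mol/L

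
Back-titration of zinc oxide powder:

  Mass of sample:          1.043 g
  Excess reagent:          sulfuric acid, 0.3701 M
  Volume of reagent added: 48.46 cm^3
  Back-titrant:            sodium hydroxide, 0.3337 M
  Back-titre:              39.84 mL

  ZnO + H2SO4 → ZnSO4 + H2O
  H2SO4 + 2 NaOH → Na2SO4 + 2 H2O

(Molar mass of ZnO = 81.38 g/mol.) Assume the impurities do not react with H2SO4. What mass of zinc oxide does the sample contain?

0.9186 g

n(H2SO4) added = 0.04846 × 0.3701 = 0.01794 mol
n(NaOH) used in back-titration = 0.03984 × 0.3337 = 0.01329 mol
From the 1:2 ratio, n(H2SO4) left over = 1/2 × 0.01329 = 6.647 × 10^-3 mol
n(H2SO4) consumed by analyte = 0.01794 − 6.647 × 10^-3 = 0.01129 mol
n(ZnO) = 0.01129 mol (1:1 ratio)
mass of ZnO = 0.01129 × 81.38 = 0.9186 g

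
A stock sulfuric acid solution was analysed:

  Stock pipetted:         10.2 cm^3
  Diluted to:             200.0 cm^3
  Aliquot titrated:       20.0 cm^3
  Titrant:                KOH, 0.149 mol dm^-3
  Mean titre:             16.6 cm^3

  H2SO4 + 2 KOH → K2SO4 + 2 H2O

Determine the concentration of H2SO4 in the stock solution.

1.21 mol/L

n(KOH) = 0.0166 × 0.149 = 2.47 × 10^-3 mol
From the 1:2 ratio, n(H2SO4) in the aliquot = 1/2 × 2.47 × 10^-3 = 1.24 × 10^-3 mol
[H2SO4]_dilute = 1.24 × 10^-3 / 0.0200 = 0.0618 mol/L
Dilution factor = 200.0 / 10.2 = 19.61
[H2SO4]_stock = 0.0618 × 19.61 = 1.21 mol/L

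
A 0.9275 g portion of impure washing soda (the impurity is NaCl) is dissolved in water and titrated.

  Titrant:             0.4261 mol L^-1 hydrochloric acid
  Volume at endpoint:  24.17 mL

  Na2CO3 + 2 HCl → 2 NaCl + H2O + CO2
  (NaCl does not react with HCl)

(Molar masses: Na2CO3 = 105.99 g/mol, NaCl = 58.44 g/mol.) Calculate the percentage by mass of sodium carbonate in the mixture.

58.84 %

n(HCl) = 0.02417 × 0.4261 = 0.01030 mol
Let x = n(Na2CO3), y = n(NaCl).
Titrant: 2x = 0.01030;  mass: 105.99x + 58.44y = 0.9275
Solving, x = 5.149 × 10^-3 mol, y = 6.532 × 10^-3 mol
mass of Na2CO3 = 5.149 × 10^-3 × 105.99 = 0.5458 g
% Na2CO3 = 0.5458 / 0.9275 × 100 = 58.84 %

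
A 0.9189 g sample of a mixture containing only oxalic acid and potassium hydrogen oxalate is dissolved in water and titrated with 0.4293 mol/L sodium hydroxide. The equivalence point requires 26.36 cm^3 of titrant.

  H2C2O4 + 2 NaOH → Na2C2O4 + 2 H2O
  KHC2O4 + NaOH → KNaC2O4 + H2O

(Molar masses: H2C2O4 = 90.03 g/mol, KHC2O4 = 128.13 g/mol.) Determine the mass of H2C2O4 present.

n(NaOH) = 0.02636 × 0.4293 = 0.01132 mol
Let x = n(H2C2O4), y = n(KHC2O4).
Titrant: 2x + 1y = 0.01132;  mass: 90.03x + 128.13y = 0.9189
Solving, x = 3.195 × 10^-3 mol, y = 4.927 × 10^-3 mol
mass of H2C2O4 = 3.195 × 10^-3 × 90.03 = 0.2876 g

0.2876 g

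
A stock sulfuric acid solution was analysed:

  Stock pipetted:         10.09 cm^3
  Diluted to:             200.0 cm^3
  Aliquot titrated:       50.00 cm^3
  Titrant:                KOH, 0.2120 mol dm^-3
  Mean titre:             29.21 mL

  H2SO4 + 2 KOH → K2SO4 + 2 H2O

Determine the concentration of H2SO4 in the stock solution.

n(KOH) = 0.02921 × 0.2120 = 6.193 × 10^-3 mol
From the 1:2 ratio, n(H2SO4) in the aliquot = 1/2 × 6.193 × 10^-3 = 3.096 × 10^-3 mol
[H2SO4]_dilute = 3.096 × 10^-3 / 0.05000 = 0.06193 mol/L
Dilution factor = 200.0 / 10.09 = 19.82
[H2SO4]_stock = 0.06193 × 19.82 = 1.227 mol/L

1.227 mol/L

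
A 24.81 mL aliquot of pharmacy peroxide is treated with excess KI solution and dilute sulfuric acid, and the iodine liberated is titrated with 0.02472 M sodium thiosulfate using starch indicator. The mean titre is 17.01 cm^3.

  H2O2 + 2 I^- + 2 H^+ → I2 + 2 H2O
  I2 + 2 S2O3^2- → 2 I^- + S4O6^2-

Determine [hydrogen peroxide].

n(S2O3^2-) = 0.01701 × 0.02472 = 4.205 × 10^-4 mol
n(I2) = n(S2O3^2-)/2 = 2.102 × 10^-4 mol
n(H2O2) in the aliquot = 2.102 × 10^-4 mol (1:1 ratio)
[H2O2] = 2.102 × 10^-4 / 0.02481 = 0.008474 mol/L

0.008474 M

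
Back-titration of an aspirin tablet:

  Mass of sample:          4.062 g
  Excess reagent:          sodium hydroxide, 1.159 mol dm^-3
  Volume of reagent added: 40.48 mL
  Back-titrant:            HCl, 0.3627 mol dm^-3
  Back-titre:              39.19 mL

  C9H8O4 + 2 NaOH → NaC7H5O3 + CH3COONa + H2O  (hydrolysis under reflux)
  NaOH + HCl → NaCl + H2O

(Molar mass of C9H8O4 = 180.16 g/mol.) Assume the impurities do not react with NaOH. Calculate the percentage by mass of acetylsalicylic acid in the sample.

n(NaOH) added = 0.04048 × 1.159 = 0.04692 mol
n(HCl) used in back-titration = 0.03919 × 0.3627 = 0.01421 mol
n(NaOH) left over = 0.01421 mol (1:1 ratio)
n(NaOH) consumed by analyte = 0.04692 − 0.01421 = 0.03270 mol
From the 1:2 ratio, n(C9H8O4) = 1/2 × 0.03270 = 0.01635 mol
mass of C9H8O4 = 0.01635 × 180.16 = 2.946 g
% C9H8O4 = 2.946 / 4.062 × 100 = 72.52 %

72.52 %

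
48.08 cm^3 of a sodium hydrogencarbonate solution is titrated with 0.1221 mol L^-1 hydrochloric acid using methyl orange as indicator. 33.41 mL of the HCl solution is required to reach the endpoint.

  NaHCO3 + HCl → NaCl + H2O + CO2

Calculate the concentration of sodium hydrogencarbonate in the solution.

n(HCl) = 0.03341 L × 0.1221 mol/L = 4.079 × 10^-3 mol
n(NaHCO3) = 4.079 × 10^-3 mol (1:1 mole ratio)
[NaHCO3] = 4.079 × 10^-3 mol / 0.04808 L = 0.08485 mol/L

0.08485 mol/L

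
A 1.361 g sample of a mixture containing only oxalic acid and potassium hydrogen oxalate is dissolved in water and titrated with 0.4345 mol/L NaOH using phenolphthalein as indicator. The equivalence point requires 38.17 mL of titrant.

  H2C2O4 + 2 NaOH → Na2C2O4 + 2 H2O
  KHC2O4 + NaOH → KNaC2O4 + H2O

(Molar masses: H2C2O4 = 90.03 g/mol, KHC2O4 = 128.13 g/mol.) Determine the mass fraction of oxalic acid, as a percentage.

30.40 %

n(NaOH) = 0.03817 × 0.4345 = 0.01658 mol
Let x = n(H2C2O4), y = n(KHC2O4).
Titrant: 2x + 1y = 0.01658;  mass: 90.03x + 128.13y = 1.361
Solving, x = 4.596 × 10^-3 mol, y = 7.393 × 10^-3 mol
mass of H2C2O4 = 4.596 × 10^-3 × 90.03 = 0.4138 g
% H2C2O4 = 0.4138 / 1.361 × 100 = 30.40 %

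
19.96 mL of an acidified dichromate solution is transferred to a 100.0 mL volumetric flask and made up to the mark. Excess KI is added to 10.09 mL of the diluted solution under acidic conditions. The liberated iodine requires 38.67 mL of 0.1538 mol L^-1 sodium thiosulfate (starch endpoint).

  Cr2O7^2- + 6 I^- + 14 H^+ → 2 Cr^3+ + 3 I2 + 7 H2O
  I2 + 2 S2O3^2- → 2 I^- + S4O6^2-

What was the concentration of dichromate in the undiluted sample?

0.4922 mol/L

n(S2O3^2-) = 0.03867 × 0.1538 = 5.947 × 10^-3 mol
n(I2) = n(S2O3^2-)/2 = 2.974 × 10^-3 mol
From the 1:3 ratio, n(Cr2O7^2-) in the aliquot = 1/3 × 2.974 × 10^-3 = 9.912 × 10^-4 mol
[Cr2O7^2-]_dilute = 9.912 × 10^-4 / 0.01009 = 0.09824 mol/L
[Cr2O7^2-]_original = 0.09824 × 100.0/19.96 = 0.4922 mol/L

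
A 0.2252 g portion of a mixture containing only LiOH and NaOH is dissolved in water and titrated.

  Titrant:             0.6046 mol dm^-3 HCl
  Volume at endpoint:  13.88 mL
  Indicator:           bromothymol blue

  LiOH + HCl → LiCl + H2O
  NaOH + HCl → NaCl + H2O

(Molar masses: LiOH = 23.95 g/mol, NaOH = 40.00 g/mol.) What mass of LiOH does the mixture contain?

n(HCl) = 0.01388 × 0.6046 = 8.392 × 10^-3 mol
Let x = n(LiOH), y = n(NaOH).
Titrant: 1x + 1y = 8.392 × 10^-3;  mass: 23.95x + 40.00y = 0.2252
Solving, x = 6.883 × 10^-3 mol, y = 1.509 × 10^-3 mol
mass of LiOH = 6.883 × 10^-3 × 23.95 = 0.1649 g

0.1649 g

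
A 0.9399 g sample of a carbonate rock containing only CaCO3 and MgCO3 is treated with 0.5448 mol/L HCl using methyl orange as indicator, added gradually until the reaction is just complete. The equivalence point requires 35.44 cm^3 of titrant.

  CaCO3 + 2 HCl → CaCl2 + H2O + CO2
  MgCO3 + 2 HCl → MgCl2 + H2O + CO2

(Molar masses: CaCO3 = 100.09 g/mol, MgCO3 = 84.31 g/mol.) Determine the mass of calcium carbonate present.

0.7991 g

n(HCl) = 0.03544 × 0.5448 = 0.01931 mol
Let x = n(CaCO3), y = n(MgCO3).
Titrant: 2x + 2y = 0.01931;  mass: 100.09x + 84.31y = 0.9399
Solving, x = 7.984 × 10^-3 mol, y = 1.670 × 10^-3 mol
mass of CaCO3 = 7.984 × 10^-3 × 100.09 = 0.7991 g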